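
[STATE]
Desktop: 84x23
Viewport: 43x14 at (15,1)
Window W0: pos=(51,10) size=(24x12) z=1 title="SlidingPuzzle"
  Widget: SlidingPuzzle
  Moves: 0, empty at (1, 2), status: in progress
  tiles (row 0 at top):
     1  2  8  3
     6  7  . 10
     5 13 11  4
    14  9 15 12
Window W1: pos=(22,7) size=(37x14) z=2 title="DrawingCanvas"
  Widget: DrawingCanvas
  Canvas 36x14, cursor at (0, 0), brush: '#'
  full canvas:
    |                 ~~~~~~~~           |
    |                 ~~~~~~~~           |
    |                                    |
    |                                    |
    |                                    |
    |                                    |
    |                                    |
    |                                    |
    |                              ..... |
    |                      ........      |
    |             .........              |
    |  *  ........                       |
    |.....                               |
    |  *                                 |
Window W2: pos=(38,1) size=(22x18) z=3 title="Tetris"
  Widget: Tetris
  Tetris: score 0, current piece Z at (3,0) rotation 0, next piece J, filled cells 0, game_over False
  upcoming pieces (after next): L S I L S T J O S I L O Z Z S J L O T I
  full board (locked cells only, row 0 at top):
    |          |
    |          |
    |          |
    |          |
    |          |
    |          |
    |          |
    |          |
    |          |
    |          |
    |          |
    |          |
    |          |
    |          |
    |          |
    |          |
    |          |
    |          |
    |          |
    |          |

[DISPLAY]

                       ┏━━━━━━━━━━━━━━━━━━━
                       ┃ Tetris            
                       ┠───────────────────
                       ┃          │Next:   
                       ┃          │█       
                       ┃          │███     
       ┏━━━━━━━━━━━━━━━┃          │        
       ┃ DrawingCanvas ┃          │        
       ┠───────────────┃          │        
       ┃+              ┃          │Score:  
       ┃               ┃          │0       
       ┃               ┃          │        
       ┃               ┃          │        
       ┃               ┃          │        


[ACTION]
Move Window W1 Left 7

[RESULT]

                       ┏━━━━━━━━━━━━━━━━━━━
                       ┃ Tetris            
                       ┠───────────────────
                       ┃          │Next:   
                       ┃          │█       
                       ┃          │███     
┏━━━━━━━━━━━━━━━━━━━━━━┃          │        
┃ DrawingCanvas        ┃          │        
┠──────────────────────┃          │        
┃+                ~~~~~┃          │Score:  
┃                 ~~~~~┃          │0       
┃                      ┃          │        
┃                      ┃          │        
┃                      ┃          │        


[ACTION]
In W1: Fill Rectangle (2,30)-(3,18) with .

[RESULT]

                       ┏━━━━━━━━━━━━━━━━━━━
                       ┃ Tetris            
                       ┠───────────────────
                       ┃          │Next:   
                       ┃          │█       
                       ┃          │███     
┏━━━━━━━━━━━━━━━━━━━━━━┃          │        
┃ DrawingCanvas        ┃          │        
┠──────────────────────┃          │        
┃+                ~~~~~┃          │Score:  
┃                 ~~~~~┃          │0       
┃                  ....┃          │        
┃                  ....┃          │        
┃                      ┃          │        


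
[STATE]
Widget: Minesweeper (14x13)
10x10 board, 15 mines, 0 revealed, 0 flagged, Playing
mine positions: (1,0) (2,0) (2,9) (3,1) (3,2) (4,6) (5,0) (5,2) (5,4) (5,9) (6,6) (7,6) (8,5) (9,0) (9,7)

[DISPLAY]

■■■■■■■■■■    
■■■■■■■■■■    
■■■■■■■■■■    
■■■■■■■■■■    
■■■■■■■■■■    
■■■■■■■■■■    
■■■■■■■■■■    
■■■■■■■■■■    
■■■■■■■■■■    
■■■■■■■■■■    
              
              
              


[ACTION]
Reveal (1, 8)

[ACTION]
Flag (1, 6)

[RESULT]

■■■■■■■■■■    
■■■■■■⚑■1■    
■■■■■■■■■■    
■■■■■■■■■■    
■■■■■■■■■■    
■■■■■■■■■■    
■■■■■■■■■■    
■■■■■■■■■■    
■■■■■■■■■■    
■■■■■■■■■■    
              
              
              


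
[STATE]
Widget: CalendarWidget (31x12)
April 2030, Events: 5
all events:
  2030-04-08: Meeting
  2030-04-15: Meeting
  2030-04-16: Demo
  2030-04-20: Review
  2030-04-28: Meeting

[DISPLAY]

           April 2030          
Mo Tu We Th Fr Sa Su           
 1  2  3  4  5  6  7           
 8*  9 10 11 12 13 14          
15* 16* 17 18 19 20* 21        
22 23 24 25 26 27 28*          
29 30                          
                               
                               
                               
                               
                               


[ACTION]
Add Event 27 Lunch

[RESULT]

           April 2030          
Mo Tu We Th Fr Sa Su           
 1  2  3  4  5  6  7           
 8*  9 10 11 12 13 14          
15* 16* 17 18 19 20* 21        
22 23 24 25 26 27* 28*         
29 30                          
                               
                               
                               
                               
                               


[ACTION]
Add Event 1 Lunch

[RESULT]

           April 2030          
Mo Tu We Th Fr Sa Su           
 1*  2  3  4  5  6  7          
 8*  9 10 11 12 13 14          
15* 16* 17 18 19 20* 21        
22 23 24 25 26 27* 28*         
29 30                          
                               
                               
                               
                               
                               


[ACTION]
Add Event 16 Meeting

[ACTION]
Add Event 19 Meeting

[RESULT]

           April 2030          
Mo Tu We Th Fr Sa Su           
 1*  2  3  4  5  6  7          
 8*  9 10 11 12 13 14          
15* 16* 17 18 19* 20* 21       
22 23 24 25 26 27* 28*         
29 30                          
                               
                               
                               
                               
                               


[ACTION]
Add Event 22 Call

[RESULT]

           April 2030          
Mo Tu We Th Fr Sa Su           
 1*  2  3  4  5  6  7          
 8*  9 10 11 12 13 14          
15* 16* 17 18 19* 20* 21       
22* 23 24 25 26 27* 28*        
29 30                          
                               
                               
                               
                               
                               


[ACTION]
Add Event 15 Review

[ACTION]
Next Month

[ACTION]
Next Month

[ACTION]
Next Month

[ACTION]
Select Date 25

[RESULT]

           July 2030           
Mo Tu We Th Fr Sa Su           
 1  2  3  4  5  6  7           
 8  9 10 11 12 13 14           
15 16 17 18 19 20 21           
22 23 24 [25] 26 27 28         
29 30 31                       
                               
                               
                               
                               
                               


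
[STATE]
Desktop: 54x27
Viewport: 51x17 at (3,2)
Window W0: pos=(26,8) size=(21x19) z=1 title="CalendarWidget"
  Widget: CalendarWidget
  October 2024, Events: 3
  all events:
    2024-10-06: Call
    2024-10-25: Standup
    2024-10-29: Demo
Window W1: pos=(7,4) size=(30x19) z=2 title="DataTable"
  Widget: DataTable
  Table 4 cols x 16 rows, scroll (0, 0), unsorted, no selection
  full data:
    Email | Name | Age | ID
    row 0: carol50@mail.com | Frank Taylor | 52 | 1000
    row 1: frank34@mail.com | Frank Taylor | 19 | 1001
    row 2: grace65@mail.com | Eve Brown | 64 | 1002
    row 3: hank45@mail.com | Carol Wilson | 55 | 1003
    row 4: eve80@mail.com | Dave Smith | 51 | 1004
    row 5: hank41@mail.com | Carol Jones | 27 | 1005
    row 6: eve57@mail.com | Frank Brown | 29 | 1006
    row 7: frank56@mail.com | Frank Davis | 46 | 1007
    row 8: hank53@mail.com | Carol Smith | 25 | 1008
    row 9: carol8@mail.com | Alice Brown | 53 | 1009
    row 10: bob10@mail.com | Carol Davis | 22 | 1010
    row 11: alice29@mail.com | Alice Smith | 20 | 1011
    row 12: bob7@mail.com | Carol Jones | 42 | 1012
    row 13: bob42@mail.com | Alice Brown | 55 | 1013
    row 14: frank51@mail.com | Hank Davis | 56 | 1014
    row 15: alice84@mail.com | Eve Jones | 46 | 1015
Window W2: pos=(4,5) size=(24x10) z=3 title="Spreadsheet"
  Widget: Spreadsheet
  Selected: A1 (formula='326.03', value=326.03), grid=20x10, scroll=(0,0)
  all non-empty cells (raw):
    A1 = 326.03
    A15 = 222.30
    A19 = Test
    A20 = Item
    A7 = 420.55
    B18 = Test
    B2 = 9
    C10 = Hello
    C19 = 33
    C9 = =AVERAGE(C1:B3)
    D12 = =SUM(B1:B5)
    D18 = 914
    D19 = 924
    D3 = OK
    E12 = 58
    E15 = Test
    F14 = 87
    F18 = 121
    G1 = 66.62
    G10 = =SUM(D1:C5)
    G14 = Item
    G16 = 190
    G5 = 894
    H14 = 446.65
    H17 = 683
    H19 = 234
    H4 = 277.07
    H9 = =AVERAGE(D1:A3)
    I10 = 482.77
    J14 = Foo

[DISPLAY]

                                                   
                                                   
    ┏━━━━━━━━━━━━━━━━━━━━━━━━━━━━┓                 
 ┏━━━━━━━━━━━━━━━━━━━━━━┓        ┃                 
 ┃ Spreadsheet          ┃────────┨                 
 ┠──────────────────────┨e       ┃                 
 ┃A1: 326.03            ┃────────┃━━━━━━━━━┓       
 ┃       A       B      ┃nk Taylo┃idget    ┃       
 ┃----------------------┃nk Taylo┃─────────┨       
 ┃  1 [326.03]       0  ┃ Brown  ┃r 2024   ┃       
 ┃  2        0       9  ┃ol Wilso┃h Fr Sa S┃       
 ┃  3        0       0  ┃e Smith ┃3  4  5  ┃       
 ┗━━━━━━━━━━━━━━━━━━━━━━┛ol Jones┃0 11 12 1┃       
    ┃eve57@mail.com  │Frank Brown┃7 18 19 2┃       
    ┃frank56@mail.com│Frank Davis┃4 25* 26 ┃       
    ┃hank53@mail.com │Carol Smith┃31       ┃       
    ┃carol8@mail.com │Alice Brown┃         ┃       


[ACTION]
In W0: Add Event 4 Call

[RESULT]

                                                   
                                                   
    ┏━━━━━━━━━━━━━━━━━━━━━━━━━━━━┓                 
 ┏━━━━━━━━━━━━━━━━━━━━━━┓        ┃                 
 ┃ Spreadsheet          ┃────────┨                 
 ┠──────────────────────┨e       ┃                 
 ┃A1: 326.03            ┃────────┃━━━━━━━━━┓       
 ┃       A       B      ┃nk Taylo┃idget    ┃       
 ┃----------------------┃nk Taylo┃─────────┨       
 ┃  1 [326.03]       0  ┃ Brown  ┃r 2024   ┃       
 ┃  2        0       9  ┃ol Wilso┃h Fr Sa S┃       
 ┃  3        0       0  ┃e Smith ┃3  4*  5 ┃       
 ┗━━━━━━━━━━━━━━━━━━━━━━┛ol Jones┃0 11 12 1┃       
    ┃eve57@mail.com  │Frank Brown┃7 18 19 2┃       
    ┃frank56@mail.com│Frank Davis┃4 25* 26 ┃       
    ┃hank53@mail.com │Carol Smith┃31       ┃       
    ┃carol8@mail.com │Alice Brown┃         ┃       


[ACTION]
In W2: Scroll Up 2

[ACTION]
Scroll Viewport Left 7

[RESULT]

                                                   
                                                   
       ┏━━━━━━━━━━━━━━━━━━━━━━━━━━━━┓              
    ┏━━━━━━━━━━━━━━━━━━━━━━┓        ┃              
    ┃ Spreadsheet          ┃────────┨              
    ┠──────────────────────┨e       ┃              
    ┃A1: 326.03            ┃────────┃━━━━━━━━━┓    
    ┃       A       B      ┃nk Taylo┃idget    ┃    
    ┃----------------------┃nk Taylo┃─────────┨    
    ┃  1 [326.03]       0  ┃ Brown  ┃r 2024   ┃    
    ┃  2        0       9  ┃ol Wilso┃h Fr Sa S┃    
    ┃  3        0       0  ┃e Smith ┃3  4*  5 ┃    
    ┗━━━━━━━━━━━━━━━━━━━━━━┛ol Jones┃0 11 12 1┃    
       ┃eve57@mail.com  │Frank Brown┃7 18 19 2┃    
       ┃frank56@mail.com│Frank Davis┃4 25* 26 ┃    
       ┃hank53@mail.com │Carol Smith┃31       ┃    
       ┃carol8@mail.com │Alice Brown┃         ┃    


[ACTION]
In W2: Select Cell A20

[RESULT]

                                                   
                                                   
       ┏━━━━━━━━━━━━━━━━━━━━━━━━━━━━┓              
    ┏━━━━━━━━━━━━━━━━━━━━━━┓        ┃              
    ┃ Spreadsheet          ┃────────┨              
    ┠──────────────────────┨e       ┃              
    ┃A20: Item             ┃────────┃━━━━━━━━━┓    
    ┃       A       B      ┃nk Taylo┃idget    ┃    
    ┃----------------------┃nk Taylo┃─────────┨    
    ┃  1   326.03       0  ┃ Brown  ┃r 2024   ┃    
    ┃  2        0       9  ┃ol Wilso┃h Fr Sa S┃    
    ┃  3        0       0  ┃e Smith ┃3  4*  5 ┃    
    ┗━━━━━━━━━━━━━━━━━━━━━━┛ol Jones┃0 11 12 1┃    
       ┃eve57@mail.com  │Frank Brown┃7 18 19 2┃    
       ┃frank56@mail.com│Frank Davis┃4 25* 26 ┃    
       ┃hank53@mail.com │Carol Smith┃31       ┃    
       ┃carol8@mail.com │Alice Brown┃         ┃    


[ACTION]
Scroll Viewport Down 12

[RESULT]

    ┃----------------------┃nk Taylo┃─────────┨    
    ┃  1   326.03       0  ┃ Brown  ┃r 2024   ┃    
    ┃  2        0       9  ┃ol Wilso┃h Fr Sa S┃    
    ┃  3        0       0  ┃e Smith ┃3  4*  5 ┃    
    ┗━━━━━━━━━━━━━━━━━━━━━━┛ol Jones┃0 11 12 1┃    
       ┃eve57@mail.com  │Frank Brown┃7 18 19 2┃    
       ┃frank56@mail.com│Frank Davis┃4 25* 26 ┃    
       ┃hank53@mail.com │Carol Smith┃31       ┃    
       ┃carol8@mail.com │Alice Brown┃         ┃    
       ┃bob10@mail.com  │Carol Davis┃         ┃    
       ┃alice29@mail.com│Alice Smith┃         ┃    
       ┃bob7@mail.com   │Carol Jones┃         ┃    
       ┗━━━━━━━━━━━━━━━━━━━━━━━━━━━━┛         ┃    
                          ┃                   ┃    
                          ┃                   ┃    
                          ┃                   ┃    
                          ┗━━━━━━━━━━━━━━━━━━━┛    


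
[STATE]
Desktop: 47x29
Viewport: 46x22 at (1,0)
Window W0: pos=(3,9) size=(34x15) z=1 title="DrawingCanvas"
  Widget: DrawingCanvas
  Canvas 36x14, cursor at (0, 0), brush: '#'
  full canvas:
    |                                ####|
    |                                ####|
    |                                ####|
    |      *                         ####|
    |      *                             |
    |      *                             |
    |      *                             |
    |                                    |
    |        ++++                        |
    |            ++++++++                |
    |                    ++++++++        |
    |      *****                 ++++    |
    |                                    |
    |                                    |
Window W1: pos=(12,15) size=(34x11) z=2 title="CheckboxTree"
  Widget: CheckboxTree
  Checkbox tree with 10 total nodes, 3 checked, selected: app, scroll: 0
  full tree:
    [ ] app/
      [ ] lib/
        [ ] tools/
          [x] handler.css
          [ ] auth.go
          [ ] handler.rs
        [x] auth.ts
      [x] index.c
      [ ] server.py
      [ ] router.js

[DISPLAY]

                                              
                                              
                                              
                                              
                                              
                                              
                                              
                                              
                                              
  ┏━━━━━━━━━━━━━━━━━━━━━━━━━━━━━━━━┓          
  ┃ DrawingCanvas                  ┃          
  ┠────────────────────────────────┨          
  ┃+                               ┃          
  ┃                                ┃          
  ┃                                ┃          
  ┃      * ┏━━━━━━━━━━━━━━━━━━━━━━━━━━━━━━━━┓ 
  ┃      * ┃ CheckboxTree                   ┃ 
  ┃      * ┠────────────────────────────────┨ 
  ┃      * ┃>[-] app/                       ┃ 
  ┃        ┃   [-] lib/                     ┃ 
  ┃        ┃     [-] tools/                 ┃ 
  ┃        ┃       [x] handler.css          ┃ 


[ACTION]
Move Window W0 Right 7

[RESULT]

                                              
                                              
                                              
                                              
                                              
                                              
                                              
                                              
                                              
         ┏━━━━━━━━━━━━━━━━━━━━━━━━━━━━━━━━┓   
         ┃ DrawingCanvas                  ┃   
         ┠────────────────────────────────┨   
         ┃+                               ┃   
         ┃                                ┃   
         ┃                                ┃   
         ┃ ┏━━━━━━━━━━━━━━━━━━━━━━━━━━━━━━━━┓ 
         ┃ ┃ CheckboxTree                   ┃ 
         ┃ ┠────────────────────────────────┨ 
         ┃ ┃>[-] app/                       ┃ 
         ┃ ┃   [-] lib/                     ┃ 
         ┃ ┃     [-] tools/                 ┃ 
         ┃ ┃       [x] handler.css          ┃ 


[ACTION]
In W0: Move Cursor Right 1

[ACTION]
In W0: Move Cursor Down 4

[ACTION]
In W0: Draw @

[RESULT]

                                              
                                              
                                              
                                              
                                              
                                              
                                              
                                              
                                              
         ┏━━━━━━━━━━━━━━━━━━━━━━━━━━━━━━━━┓   
         ┃ DrawingCanvas                  ┃   
         ┠────────────────────────────────┨   
         ┃                                ┃   
         ┃                                ┃   
         ┃                                ┃   
         ┃ ┏━━━━━━━━━━━━━━━━━━━━━━━━━━━━━━━━┓ 
         ┃ ┃ CheckboxTree                   ┃ 
         ┃ ┠────────────────────────────────┨ 
         ┃ ┃>[-] app/                       ┃ 
         ┃ ┃   [-] lib/                     ┃ 
         ┃ ┃     [-] tools/                 ┃ 
         ┃ ┃       [x] handler.css          ┃ 


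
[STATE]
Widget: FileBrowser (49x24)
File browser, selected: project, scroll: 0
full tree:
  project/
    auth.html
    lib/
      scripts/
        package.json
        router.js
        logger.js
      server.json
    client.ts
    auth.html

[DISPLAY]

> [-] project/                                   
    auth.html                                    
    [+] lib/                                     
    client.ts                                    
    auth.html                                    
                                                 
                                                 
                                                 
                                                 
                                                 
                                                 
                                                 
                                                 
                                                 
                                                 
                                                 
                                                 
                                                 
                                                 
                                                 
                                                 
                                                 
                                                 
                                                 


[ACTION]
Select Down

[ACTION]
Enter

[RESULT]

  [-] project/                                   
  > auth.html                                    
    [+] lib/                                     
    client.ts                                    
    auth.html                                    
                                                 
                                                 
                                                 
                                                 
                                                 
                                                 
                                                 
                                                 
                                                 
                                                 
                                                 
                                                 
                                                 
                                                 
                                                 
                                                 
                                                 
                                                 
                                                 


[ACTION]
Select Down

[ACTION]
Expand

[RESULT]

  [-] project/                                   
    auth.html                                    
  > [-] lib/                                     
      [+] scripts/                               
      server.json                                
    client.ts                                    
    auth.html                                    
                                                 
                                                 
                                                 
                                                 
                                                 
                                                 
                                                 
                                                 
                                                 
                                                 
                                                 
                                                 
                                                 
                                                 
                                                 
                                                 
                                                 


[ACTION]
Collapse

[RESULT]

  [-] project/                                   
    auth.html                                    
  > [+] lib/                                     
    client.ts                                    
    auth.html                                    
                                                 
                                                 
                                                 
                                                 
                                                 
                                                 
                                                 
                                                 
                                                 
                                                 
                                                 
                                                 
                                                 
                                                 
                                                 
                                                 
                                                 
                                                 
                                                 


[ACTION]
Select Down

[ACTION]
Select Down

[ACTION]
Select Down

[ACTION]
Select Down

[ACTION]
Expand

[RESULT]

  [-] project/                                   
    auth.html                                    
    [+] lib/                                     
    client.ts                                    
  > auth.html                                    
                                                 
                                                 
                                                 
                                                 
                                                 
                                                 
                                                 
                                                 
                                                 
                                                 
                                                 
                                                 
                                                 
                                                 
                                                 
                                                 
                                                 
                                                 
                                                 


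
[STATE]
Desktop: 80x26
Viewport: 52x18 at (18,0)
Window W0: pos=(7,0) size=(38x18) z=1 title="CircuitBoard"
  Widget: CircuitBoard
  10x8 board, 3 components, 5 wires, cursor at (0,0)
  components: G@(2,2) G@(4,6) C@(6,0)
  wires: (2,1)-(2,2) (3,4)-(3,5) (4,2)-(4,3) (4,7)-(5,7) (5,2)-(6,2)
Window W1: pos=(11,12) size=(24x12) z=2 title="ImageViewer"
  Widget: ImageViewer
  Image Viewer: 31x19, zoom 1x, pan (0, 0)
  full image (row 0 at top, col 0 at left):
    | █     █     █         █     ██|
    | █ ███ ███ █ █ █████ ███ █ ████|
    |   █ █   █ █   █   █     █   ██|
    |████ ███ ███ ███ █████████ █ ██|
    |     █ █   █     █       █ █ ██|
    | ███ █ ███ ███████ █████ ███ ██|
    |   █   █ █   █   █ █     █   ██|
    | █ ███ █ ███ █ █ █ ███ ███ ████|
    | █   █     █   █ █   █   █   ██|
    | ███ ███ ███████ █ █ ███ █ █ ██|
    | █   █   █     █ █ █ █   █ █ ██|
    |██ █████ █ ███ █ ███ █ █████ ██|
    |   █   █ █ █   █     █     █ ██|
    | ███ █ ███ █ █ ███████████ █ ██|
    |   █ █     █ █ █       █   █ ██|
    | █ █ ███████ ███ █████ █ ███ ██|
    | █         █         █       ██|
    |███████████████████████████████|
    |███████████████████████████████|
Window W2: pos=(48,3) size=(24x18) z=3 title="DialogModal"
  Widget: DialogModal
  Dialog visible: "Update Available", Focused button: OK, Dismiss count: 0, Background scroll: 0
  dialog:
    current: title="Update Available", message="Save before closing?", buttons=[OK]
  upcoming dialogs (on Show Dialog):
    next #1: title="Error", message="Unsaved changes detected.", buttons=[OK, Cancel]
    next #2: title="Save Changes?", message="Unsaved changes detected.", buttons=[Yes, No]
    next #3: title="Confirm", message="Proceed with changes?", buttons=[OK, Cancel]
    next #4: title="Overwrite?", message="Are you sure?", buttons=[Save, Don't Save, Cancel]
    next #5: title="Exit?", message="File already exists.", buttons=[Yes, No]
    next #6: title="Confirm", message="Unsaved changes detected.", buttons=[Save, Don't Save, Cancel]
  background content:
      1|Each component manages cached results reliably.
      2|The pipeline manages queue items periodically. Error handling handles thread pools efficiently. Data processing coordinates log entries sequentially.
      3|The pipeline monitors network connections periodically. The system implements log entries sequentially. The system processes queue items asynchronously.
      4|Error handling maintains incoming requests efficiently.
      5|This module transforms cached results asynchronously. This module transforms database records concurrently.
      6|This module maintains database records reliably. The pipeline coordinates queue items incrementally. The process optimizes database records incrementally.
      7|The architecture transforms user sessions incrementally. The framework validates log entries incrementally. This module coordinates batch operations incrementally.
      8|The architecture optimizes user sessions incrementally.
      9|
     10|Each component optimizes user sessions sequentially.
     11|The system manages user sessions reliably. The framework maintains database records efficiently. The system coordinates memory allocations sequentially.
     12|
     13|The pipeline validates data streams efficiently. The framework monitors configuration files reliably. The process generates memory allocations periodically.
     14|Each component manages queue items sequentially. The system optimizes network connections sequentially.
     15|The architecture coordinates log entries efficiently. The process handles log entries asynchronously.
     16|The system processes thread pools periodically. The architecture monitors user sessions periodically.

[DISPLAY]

━━━━━━━━━━━━━━━━━━━━━━━━━━┓                         
ard                       ┃                         
──────────────────────────┨                         
 4 5 6 7 8 9              ┃   ┏━━━━━━━━━━━━━━━━━━━━━
                          ┃   ┃ DialogModal         
                          ┃   ┠─────────────────────
                          ┃   ┃Each component manage
                          ┃   ┃The pipeline manages 
─ G                       ┃   ┃The pipeline monitors
                          ┃   ┃Error handling mainta
          · ─ ·           ┃   ┃Th┌────────────────┐m
                          ┃   ┃Th│Update Available│s
━━━━━━━━━━━━━━━━┓ G   ·   ┃   ┃Th│Save before clos│n
Viewer          ┃     │   ┃   ┃Th│      [OK]      │i
────────────────┨     ·   ┃   ┃  └────────────────┘ 
 █     █        ┃         ┃   ┃Each component optimi
 ███ █ █ █████ █┃         ┃   ┃The system manages us
   █ █   █   █  ┃━━━━━━━━━┛   ┃                     


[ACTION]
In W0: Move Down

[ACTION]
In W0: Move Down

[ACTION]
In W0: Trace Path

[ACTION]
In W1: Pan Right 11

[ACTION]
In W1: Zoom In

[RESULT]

━━━━━━━━━━━━━━━━━━━━━━━━━━┓                         
ard                       ┃                         
──────────────────────────┨                         
 4 5 6 7 8 9              ┃   ┏━━━━━━━━━━━━━━━━━━━━━
                          ┃   ┃ DialogModal         
                          ┃   ┠─────────────────────
                          ┃   ┃Each component manage
                          ┃   ┃The pipeline manages 
─ G                       ┃   ┃The pipeline monitors
                          ┃   ┃Error handling mainta
          · ─ ·           ┃   ┃Th┌────────────────┐m
                          ┃   ┃Th│Update Available│s
━━━━━━━━━━━━━━━━┓ G   ·   ┃   ┃Th│Save before clos│n
Viewer          ┃     │   ┃   ┃Th│      [OK]      │i
────────────────┨     ·   ┃   ┃  └────────────────┘ 
         ██     ┃         ┃   ┃Each component optimi
         ██     ┃         ┃   ┃The system manages us
███  ██  ██  ███┃━━━━━━━━━┛   ┃                     


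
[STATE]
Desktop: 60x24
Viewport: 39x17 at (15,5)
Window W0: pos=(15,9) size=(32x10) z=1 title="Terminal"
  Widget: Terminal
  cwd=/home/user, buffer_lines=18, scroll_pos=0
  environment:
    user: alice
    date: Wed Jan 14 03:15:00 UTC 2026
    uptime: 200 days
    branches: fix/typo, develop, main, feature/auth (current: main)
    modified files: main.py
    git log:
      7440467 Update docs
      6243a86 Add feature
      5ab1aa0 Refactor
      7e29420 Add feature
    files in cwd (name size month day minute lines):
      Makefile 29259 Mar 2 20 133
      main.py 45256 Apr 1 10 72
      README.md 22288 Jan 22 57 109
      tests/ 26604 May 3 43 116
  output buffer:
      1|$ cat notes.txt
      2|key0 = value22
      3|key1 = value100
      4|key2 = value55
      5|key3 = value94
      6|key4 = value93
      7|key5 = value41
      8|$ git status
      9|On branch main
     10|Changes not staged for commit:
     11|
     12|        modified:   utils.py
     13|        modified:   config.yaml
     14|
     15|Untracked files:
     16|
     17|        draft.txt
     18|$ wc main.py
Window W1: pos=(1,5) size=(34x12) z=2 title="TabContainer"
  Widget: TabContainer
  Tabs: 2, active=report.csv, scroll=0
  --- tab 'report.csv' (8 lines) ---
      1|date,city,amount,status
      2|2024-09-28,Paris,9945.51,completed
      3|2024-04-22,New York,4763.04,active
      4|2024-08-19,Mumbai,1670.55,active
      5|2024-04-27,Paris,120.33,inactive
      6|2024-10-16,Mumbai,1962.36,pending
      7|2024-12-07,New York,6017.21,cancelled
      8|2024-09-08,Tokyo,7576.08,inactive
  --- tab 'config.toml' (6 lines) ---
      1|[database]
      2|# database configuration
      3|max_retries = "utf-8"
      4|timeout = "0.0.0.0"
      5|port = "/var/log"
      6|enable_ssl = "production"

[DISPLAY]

━━━━━━━━━━━━━━━━━━━┓                   
                   ┃                   
───────────────────┨                   
 config.toml       ┃                   
───────────────────┃━━━━━━━━━━━┓       
unt,status         ┃           ┃       
ris,9945.51,complet┃───────────┨       
w York,4763.04,acti┃           ┃       
mbai,1670.55,active┃           ┃       
ris,120.33,inactive┃           ┃       
mbai,1962.36,pendin┃           ┃       
━━━━━━━━━━━━━━━━━━━┛           ┃       
┃key4 = value93                ┃       
┗━━━━━━━━━━━━━━━━━━━━━━━━━━━━━━┛       
                                       
                                       
                                       


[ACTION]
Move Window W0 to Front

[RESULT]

━━━━━━━━━━━━━━━━━━━┓                   
                   ┃                   
───────────────────┨                   
 config.toml       ┃                   
┏━━━━━━━━━━━━━━━━━━━━━━━━━━━━━━┓       
┃ Terminal                     ┃       
┠──────────────────────────────┨       
┃$ cat notes.txt               ┃       
┃key0 = value22                ┃       
┃key1 = value100               ┃       
┃key2 = value55                ┃       
┃key3 = value94                ┃       
┃key4 = value93                ┃       
┗━━━━━━━━━━━━━━━━━━━━━━━━━━━━━━┛       
                                       
                                       
                                       


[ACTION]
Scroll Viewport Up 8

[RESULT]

                                       
                                       
                                       
                                       
                                       
━━━━━━━━━━━━━━━━━━━┓                   
                   ┃                   
───────────────────┨                   
 config.toml       ┃                   
┏━━━━━━━━━━━━━━━━━━━━━━━━━━━━━━┓       
┃ Terminal                     ┃       
┠──────────────────────────────┨       
┃$ cat notes.txt               ┃       
┃key0 = value22                ┃       
┃key1 = value100               ┃       
┃key2 = value55                ┃       
┃key3 = value94                ┃       


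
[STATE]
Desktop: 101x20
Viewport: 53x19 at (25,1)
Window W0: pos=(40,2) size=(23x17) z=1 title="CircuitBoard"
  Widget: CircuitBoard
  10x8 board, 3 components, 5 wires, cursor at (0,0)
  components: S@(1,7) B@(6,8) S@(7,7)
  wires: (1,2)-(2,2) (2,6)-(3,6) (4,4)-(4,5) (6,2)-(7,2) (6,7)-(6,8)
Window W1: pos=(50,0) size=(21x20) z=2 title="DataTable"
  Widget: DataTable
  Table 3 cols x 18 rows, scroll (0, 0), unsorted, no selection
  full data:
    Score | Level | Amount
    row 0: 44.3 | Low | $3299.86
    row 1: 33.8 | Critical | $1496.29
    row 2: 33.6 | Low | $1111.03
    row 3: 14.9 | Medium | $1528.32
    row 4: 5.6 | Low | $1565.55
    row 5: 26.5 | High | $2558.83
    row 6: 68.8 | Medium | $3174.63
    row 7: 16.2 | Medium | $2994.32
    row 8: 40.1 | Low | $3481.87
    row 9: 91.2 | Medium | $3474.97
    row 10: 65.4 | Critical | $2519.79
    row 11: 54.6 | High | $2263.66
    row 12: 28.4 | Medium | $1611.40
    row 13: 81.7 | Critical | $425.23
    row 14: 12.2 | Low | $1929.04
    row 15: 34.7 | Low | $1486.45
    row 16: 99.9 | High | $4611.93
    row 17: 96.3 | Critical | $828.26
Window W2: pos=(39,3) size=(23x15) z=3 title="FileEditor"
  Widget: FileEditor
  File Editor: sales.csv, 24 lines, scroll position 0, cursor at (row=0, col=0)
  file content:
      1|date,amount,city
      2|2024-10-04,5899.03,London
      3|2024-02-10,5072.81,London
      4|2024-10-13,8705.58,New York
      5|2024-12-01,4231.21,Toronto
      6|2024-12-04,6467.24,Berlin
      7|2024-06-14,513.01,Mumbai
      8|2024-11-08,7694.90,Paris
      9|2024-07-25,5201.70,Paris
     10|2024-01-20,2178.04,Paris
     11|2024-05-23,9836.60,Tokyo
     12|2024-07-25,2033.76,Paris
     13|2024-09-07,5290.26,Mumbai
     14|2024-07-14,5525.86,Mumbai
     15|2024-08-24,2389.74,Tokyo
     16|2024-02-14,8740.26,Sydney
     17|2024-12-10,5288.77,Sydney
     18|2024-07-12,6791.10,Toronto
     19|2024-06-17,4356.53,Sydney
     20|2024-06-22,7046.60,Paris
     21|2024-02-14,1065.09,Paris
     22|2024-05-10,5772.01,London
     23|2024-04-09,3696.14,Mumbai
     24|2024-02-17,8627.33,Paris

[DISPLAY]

                         ┃ DataTable         ┃       
               ┏━━━━━━━━━┠───────────────────┨       
              ┏━━━━━━━━━━━━━━━━━━━━━┓   │Amou┃       
              ┃ FileEditor          ┃───┼────┃       
              ┠─────────────────────┨   │$329┃       
              ┃█ate,amount,city    ▲┃cal│$149┃       
              ┃2024-10-04,5899.03,L█┃   │$111┃       
              ┃2024-02-10,5072.81,L░┃m  │$152┃       
              ┃2024-10-13,8705.58,N░┃   │$156┃       
              ┃2024-12-01,4231.21,T░┃   │$255┃       
              ┃2024-12-04,6467.24,B░┃m  │$317┃       
              ┃2024-06-14,513.01,Mu░┃m  │$299┃       
              ┃2024-11-08,7694.90,P░┃   │$348┃       
              ┃2024-07-25,5201.70,P░┃m  │$347┃       
              ┃2024-01-20,2178.04,P░┃cal│$251┃       
              ┃2024-05-23,9836.60,T▼┃   │$226┃       
              ┗━━━━━━━━━━━━━━━━━━━━━┛m  │$161┃       
               ┗━━━━━━━━━┃81.7 │Critical│$425┃       
                         ┗━━━━━━━━━━━━━━━━━━━┛       


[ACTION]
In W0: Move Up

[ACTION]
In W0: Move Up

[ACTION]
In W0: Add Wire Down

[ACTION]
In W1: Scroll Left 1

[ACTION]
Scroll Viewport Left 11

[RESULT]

                                    ┃ DataTable      
                          ┏━━━━━━━━━┠────────────────
                         ┏━━━━━━━━━━━━━━━━━━━━━┓   │A
                         ┃ FileEditor          ┃───┼─
                         ┠─────────────────────┨   │$
                         ┃█ate,amount,city    ▲┃cal│$
                         ┃2024-10-04,5899.03,L█┃   │$
                         ┃2024-02-10,5072.81,L░┃m  │$
                         ┃2024-10-13,8705.58,N░┃   │$
                         ┃2024-12-01,4231.21,T░┃   │$
                         ┃2024-12-04,6467.24,B░┃m  │$
                         ┃2024-06-14,513.01,Mu░┃m  │$
                         ┃2024-11-08,7694.90,P░┃   │$
                         ┃2024-07-25,5201.70,P░┃m  │$
                         ┃2024-01-20,2178.04,P░┃cal│$
                         ┃2024-05-23,9836.60,T▼┃   │$
                         ┗━━━━━━━━━━━━━━━━━━━━━┛m  │$
                          ┗━━━━━━━━━┃81.7 │Critical│$
                                    ┗━━━━━━━━━━━━━━━━
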